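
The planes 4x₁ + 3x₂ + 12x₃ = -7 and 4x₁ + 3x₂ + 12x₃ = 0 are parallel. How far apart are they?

7/13

Both planes have normal n = (4, 3, 12), |n| = 13. Any point on the first plane is at distance |0 − (-7)|/|n| = 7/13 from the second.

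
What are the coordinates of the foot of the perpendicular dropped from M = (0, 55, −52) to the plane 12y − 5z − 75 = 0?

The perpendicular from M has direction n = (0, 12, −5): r = (0, 55, −52) + λ(0, 12, −5).
Substitute into the plane: n·(M + λn) = 75 gives 920 + 169λ = 75, so λ = -5.
Foot = (0, 55, −52) + (-5)·(0, 12, −5) = (0, −5, −27).

(0, -5, -27)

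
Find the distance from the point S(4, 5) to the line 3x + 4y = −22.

d = |3·4 + 4·5 − (-22)| / √(9 + 16) = |54|/5 = 54/5.

54/5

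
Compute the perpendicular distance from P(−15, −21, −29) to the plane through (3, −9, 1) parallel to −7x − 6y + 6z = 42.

18/11

Parallel planes share the normal n = (−7, −6, 6); since (3, −9, 1) lies on the plane, its equation is −7x − 6y + 6z = 39.
Then n·(−15, −21, −29) − 39 = 18.
|n| = √(49 + 36 + 36) = 11, so the distance is |18|/11 = 18/11.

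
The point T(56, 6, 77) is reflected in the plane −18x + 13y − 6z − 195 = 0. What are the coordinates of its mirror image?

(-52, 84, 41)

n = (−18, 13, −6), |n|² = 529, n·T − 195 = -1587, so t = -1587/529 = -3.
Foot F = T − (-3)·n = (2, 45, 59); the reflection is 2F − T = (−52, 84, 41).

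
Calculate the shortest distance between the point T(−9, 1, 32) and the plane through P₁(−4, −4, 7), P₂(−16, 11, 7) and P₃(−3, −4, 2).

P₁P₂ = (−12, 15, 0) and P₁P₃ = (1, 0, −5), so a normal is n = P₁P₂ × P₁P₃ = (−75, −60, −15).
d = |(-75)·(-9) + (-60)·1 + (-15)·32 − 435| / √(5625 + 3600 + 225) = |-300| / (15√42) = 20/√42.

10√42/21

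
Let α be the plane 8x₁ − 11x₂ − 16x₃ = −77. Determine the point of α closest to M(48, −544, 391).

n = (8, −11, −16), |n|² = 441, and n·M − (-77) = 189.
t = 189/441 = 3/7, so the foot is M − t·n = (48, −544, 391) − (3/7)·(8, −11, −16) = (312/7, −3775/7, 2785/7).

(312/7, -3775/7, 2785/7)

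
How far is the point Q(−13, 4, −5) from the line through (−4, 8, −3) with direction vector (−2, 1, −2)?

√65

Direction vector d = (−2, 1, −2).
AP = (−9, −4, −2), and AP × d = (10, −14, −17).
|AP × d|² = 585 and |d|² = 9, so the distance is √(585/9) = √65.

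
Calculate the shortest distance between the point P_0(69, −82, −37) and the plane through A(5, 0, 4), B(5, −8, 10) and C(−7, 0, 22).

26/√61

AB = (0, −8, 6) and AC = (−12, 0, 18), so a normal is n = AB × AC = (−144, −72, −96).
n = (−144, −72, −96); n·P − (-1104) = 624; |n| = 24√61; distance = 624/(24√61) = 26/√61.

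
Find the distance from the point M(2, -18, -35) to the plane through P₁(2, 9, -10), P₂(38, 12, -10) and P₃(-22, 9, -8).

24/17

P₁P₂ = (36, 3, 0) and P₁P₃ = (-24, 0, 2), so a normal is n = P₁P₂ × P₁P₃ = (6, -72, 72).
Then n·(2, -18, -35) - (-1356) = 144.
|n| = √(36 + 5184 + 5184) = 102, so the distance is |144|/102 = 24/17.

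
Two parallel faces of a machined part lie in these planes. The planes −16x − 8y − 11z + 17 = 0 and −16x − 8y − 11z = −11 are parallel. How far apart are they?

With common normal n = (−16, −8, −11) (|n| = 21), the distance is |(-17) − (-11)|/|n| = 6/21 = 2/7.

2/7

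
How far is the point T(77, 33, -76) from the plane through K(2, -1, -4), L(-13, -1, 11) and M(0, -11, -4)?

19/√51

KL = (-15, 0, 15) and KM = (-2, -10, 0), so a normal is n = KL × KM = (150, -30, 150).
Then n·(77, 33, -76) - (-270) = -570.
|n| = √(22500 + 900 + 22500) = 30√51, so the distance is |-570|/(30√51) = 19/√51.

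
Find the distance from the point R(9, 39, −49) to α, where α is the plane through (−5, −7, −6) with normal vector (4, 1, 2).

16√21/21

The plane has equation n·(r − (−5, −7, −6)) = 0, i.e. n·r = -39.
Then n·(9, 39, −49) − (−39) = 16.
|n| = √(16 + 1 + 4) = √21, so the distance is |16|/√21 = 16/√21.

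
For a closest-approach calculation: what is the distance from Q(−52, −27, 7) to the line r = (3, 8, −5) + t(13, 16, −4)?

5√17

Direction vector d = (13, 16, −4).
AP = (−55, −35, 12); AP·d = -1323, |AP|² = 4394, |d|² = 441.
distance² = |AP|² − (AP·d)²/|d|² = 4394 − 1750329/441 = 425, so the distance is 5√17.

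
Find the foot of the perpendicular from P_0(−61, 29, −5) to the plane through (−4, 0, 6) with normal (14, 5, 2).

(-19, 44, 1)

n = (14, 5, 2), |n|² = 225, and n·P_0 − (-44) = -675.
t = -675/225 = -3, so the foot is P_0 − t·n = (−61, 29, −5) − (-3)·(14, 5, 2) = (−19, 44, 1).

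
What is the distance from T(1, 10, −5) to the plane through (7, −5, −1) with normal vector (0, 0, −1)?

The plane has equation n·(r − (7, −5, −1)) = 0, i.e. n·r = 1.
d = |(-1)·(-5) − 1| / √(0 + 0 + 1) = |4| / 1 = 4.

4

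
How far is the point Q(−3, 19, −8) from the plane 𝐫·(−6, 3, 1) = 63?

2√46/23

n = (−6, 3, 1); n·P − 63 = 4; |n| = √46; distance = 4/√46.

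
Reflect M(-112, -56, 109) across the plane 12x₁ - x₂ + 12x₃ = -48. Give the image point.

n = (12, -1, 12), |n|² = 289, n·M − (-48) = 68, so t = 68/289 = 4/17.
Foot F = M − (4/17)·n = (-1952/17, -948/17, 1805/17); the reflection is 2F − M = (-2000/17, -944/17, 1757/17).

(-2000/17, -944/17, 1757/17)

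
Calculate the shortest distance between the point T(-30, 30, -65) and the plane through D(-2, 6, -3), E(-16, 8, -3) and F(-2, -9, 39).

DE = (-14, 2, 0) and DF = (0, -15, 42), so a normal is n = DE × DF = (84, 588, 210).
Then n·(-30, 30, -65) - 2730 = -1260.
|n| = √(7056 + 345744 + 44100) = 630, so the distance is |-1260|/630 = 2.

2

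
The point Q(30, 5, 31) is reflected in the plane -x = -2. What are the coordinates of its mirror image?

(-26, 5, 31)

n = (-1, 0, 0), |n|² = 1, n·Q − (-2) = -28, so t = -28/1 = -28.
Foot F = Q − (-28)·n = (2, 5, 31); the reflection is 2F − Q = (-26, 5, 31).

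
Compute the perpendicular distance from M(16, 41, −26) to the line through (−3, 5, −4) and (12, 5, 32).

A direction vector is d = (15, 0, 36).
AP = (19, 36, −22), and AP × d = (1296, −1014, −540).
|AP × d|² = 2999412 and |d|² = 1521, so the distance is √(2999412/1521) = √1972 = 2√493.

2√493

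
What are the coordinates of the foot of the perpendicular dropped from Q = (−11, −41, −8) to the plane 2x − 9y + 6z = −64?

(-17, -14, -26)

n = (2, −9, 6), |n|² = 121, and n·Q − (-64) = 363.
t = 363/121 = 3, so the foot is Q − t·n = (−11, −41, −8) − 3·(2, −9, 6) = (−17, −14, −26).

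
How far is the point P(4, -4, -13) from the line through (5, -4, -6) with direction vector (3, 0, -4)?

Direction vector d = (3, 0, -4).
AP = (-1, 0, -7), and AP × d = (0, -25, 0).
|AP × d|² = 625 and |d|² = 25, so the distance is √(625/25) = √25 = 5.

5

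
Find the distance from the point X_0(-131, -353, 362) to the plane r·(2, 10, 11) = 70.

8

d = |2·(-131) + 10·(-353) + 11·362 − 70| / √(4 + 100 + 121) = |120| / 15 = 8.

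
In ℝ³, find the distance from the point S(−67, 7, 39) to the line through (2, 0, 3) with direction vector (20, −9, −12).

√481

Direction vector d = (20, −9, −12).
AP = (−69, 7, 36), and AP × d = (240, −108, 481).
|AP × d|² = 300625 and |d|² = 625, so the distance is √(300625/625) = √481.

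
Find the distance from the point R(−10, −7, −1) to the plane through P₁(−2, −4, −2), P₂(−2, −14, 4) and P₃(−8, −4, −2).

2√34/17

P₁P₂ = (0, −10, 6) and P₁P₃ = (−6, 0, 0), so a normal is n = P₁P₂ × P₁P₃ = (0, −36, −60).
Then n·(−10, −7, −1) − 264 = 48.
|n| = √(0 + 1296 + 3600) = 12√34, so the distance is |48|/(12√34) = 2√34/17.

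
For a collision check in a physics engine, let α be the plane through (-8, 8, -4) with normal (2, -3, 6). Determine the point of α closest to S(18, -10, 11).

(10, 2, -13)

n = (2, -3, 6), |n|² = 49, and n·S − (-64) = 196.
t = 196/49 = 4, so the foot is S − t·n = (18, -10, 11) − 4·(2, -3, 6) = (10, 2, -13).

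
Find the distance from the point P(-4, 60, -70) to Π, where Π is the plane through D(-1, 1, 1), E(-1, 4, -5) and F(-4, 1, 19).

DE = (0, 3, -6) and DF = (-3, 0, 18), so a normal is n = DE × DF = (54, 18, 9).
n = (54, 18, 9); n·P − (-27) = 261; |n| = 9√41; distance = 261/(9√41) = 29/√41.

29/√41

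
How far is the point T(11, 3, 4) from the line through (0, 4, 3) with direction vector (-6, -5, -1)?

√61

Direction vector d = (-6, -5, -1).
AP = (11, -1, 1), and AP × d = (6, 5, -61).
|AP × d|² = 3782 and |d|² = 62, so the distance is √(3782/62) = √61.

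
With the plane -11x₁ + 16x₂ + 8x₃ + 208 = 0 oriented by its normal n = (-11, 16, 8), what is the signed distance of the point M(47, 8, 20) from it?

n·M − (-208) = -21.
|n| = 21, so the signed distance is -21/21 = -1.

-1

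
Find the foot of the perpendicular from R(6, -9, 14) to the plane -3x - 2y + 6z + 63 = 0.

The perpendicular from R has direction n = (-3, -2, 6): r = (6, -9, 14) + μ(-3, -2, 6).
Substitute into the plane: n·(R + μn) = -63 gives 84 + 49μ = -63, so μ = -3.
Foot = (6, -9, 14) + (-3)·(-3, -2, 6) = (15, -3, -4).

(15, -3, -4)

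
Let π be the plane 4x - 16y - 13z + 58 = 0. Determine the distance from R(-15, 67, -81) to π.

Normal vector n = (4, -16, -13), and n·(-15, 67, -81) - (-58) = -21.
|n| = √(16 + 256 + 169) = 21, so the distance is |-21|/21 = 1.

1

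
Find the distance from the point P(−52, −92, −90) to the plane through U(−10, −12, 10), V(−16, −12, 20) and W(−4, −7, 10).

30/√70

UV = (−6, 0, 10) and UW = (6, 5, 0), so a normal is n = UV × UW = (−50, 60, −30).
Then n·(−52, −92, −90) − (−520) = 300.
|n| = √(2500 + 3600 + 900) = 10√70, so the distance is |300|/(10√70) = 3√70/7.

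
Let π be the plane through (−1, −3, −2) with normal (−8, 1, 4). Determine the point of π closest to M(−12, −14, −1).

(-4, -15, -5)

The perpendicular from M has direction n = (−8, 1, 4): r = (−12, −14, −1) + μ(−8, 1, 4).
Substitute into the plane: n·(M + μn) = -3 gives 78 + 81μ = -3, so μ = -1.
Foot = (−12, −14, −1) + (-1)·(−8, 1, 4) = (−4, −15, −5).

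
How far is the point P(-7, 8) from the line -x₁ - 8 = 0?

The normal to the line is n = (-1, 0) with |n| = 1.
|n·P − 8| = |7 − 8| = 1, so the distance is 1/1 = 1.

1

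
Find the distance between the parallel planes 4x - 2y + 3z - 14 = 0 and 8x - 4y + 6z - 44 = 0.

Divide the second equation by 2 to match normals: 4x - 2y + 3z = 22.
Both planes have normal n = (4, -2, 3), |n| = √29. Any point on the first plane is at distance |22 − 14|/|n| = 8/√29 from the second.

8√29/29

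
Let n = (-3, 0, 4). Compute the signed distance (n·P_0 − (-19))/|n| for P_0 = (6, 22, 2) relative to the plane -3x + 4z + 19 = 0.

n·P_0 − (-19) = 9.
|n| = 5, so the signed distance is 9/5.

9/5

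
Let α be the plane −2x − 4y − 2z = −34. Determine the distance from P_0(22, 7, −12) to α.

d = |(-2)·22 + (-4)·7 + (-2)·(-12) − (-34)| / √(4 + 16 + 4) = |-14| / (2√6) = 7/√6.

7/√6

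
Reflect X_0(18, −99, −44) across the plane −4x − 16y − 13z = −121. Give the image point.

(58, 61, 86)

n = (−4, −16, −13), |n|² = 441, n·X_0 − (-121) = 2205, so t = 2205/441 = 5.
Foot F = X_0 − 5·n = (38, −19, 21); the reflection is 2F − X_0 = (58, 61, 86).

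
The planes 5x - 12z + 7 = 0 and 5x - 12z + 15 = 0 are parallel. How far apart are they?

With common normal n = (5, 0, -12) (|n| = 13), the distance is |(-7) − (-15)|/|n| = 8/13.

8/13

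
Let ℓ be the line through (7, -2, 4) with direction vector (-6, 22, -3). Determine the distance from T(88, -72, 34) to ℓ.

3√433

Direction vector d = (-6, 22, -3).
AP = (81, -70, 30); AP·d = -2116, |AP|² = 12361, |d|² = 529.
distance² = |AP|² − (AP·d)²/|d|² = 12361 − 4477456/529 = 3897, so the distance is 3√433.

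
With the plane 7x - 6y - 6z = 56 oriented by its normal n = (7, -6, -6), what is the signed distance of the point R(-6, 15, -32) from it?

4/11

n·R − 56 = 4.
|n| = 11, so the signed distance is 4/11.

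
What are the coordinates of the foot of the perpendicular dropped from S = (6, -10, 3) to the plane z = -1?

(6, -10, -1)

n = (0, 0, 1), |n|² = 1, and n·S − (-1) = 4.
t = 4/1 = 4, so the foot is S − t·n = (6, -10, 3) − 4·(0, 0, 1) = (6, -10, -1).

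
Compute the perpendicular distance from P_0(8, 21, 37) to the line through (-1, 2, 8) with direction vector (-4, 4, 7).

Direction vector d = (-4, 4, 7).
AP = (9, 19, 29); AP·d = 243, |AP|² = 1283, |d|² = 81.
distance² = |AP|² − (AP·d)²/|d|² = 1283 − 59049/81 = 554, so the distance is √554.

√554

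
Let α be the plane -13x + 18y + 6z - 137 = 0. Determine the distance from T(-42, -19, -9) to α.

Normal vector n = (-13, 18, 6), and n·(-42, -19, -9) - 137 = 13.
|n| = √(169 + 324 + 36) = 23, so the distance is |13|/23 = 13/23.

13/23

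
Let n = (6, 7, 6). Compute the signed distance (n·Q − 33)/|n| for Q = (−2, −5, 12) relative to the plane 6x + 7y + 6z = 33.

-8/11

n·Q − 33 = -8.
|n| = 11, so the signed distance is -8/11.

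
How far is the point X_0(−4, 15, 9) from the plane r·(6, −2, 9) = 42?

d = |6·(-4) + (-2)·15 + 9·9 − 42| / √(36 + 4 + 81) = |-15| / 11 = 15/11.

15/11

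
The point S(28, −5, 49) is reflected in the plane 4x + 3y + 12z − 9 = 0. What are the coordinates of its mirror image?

n = (4, 3, 12), |n|² = 169, n·S − 9 = 676, so t = 676/169 = 4.
Foot F = S − 4·n = (12, −17, 1); the reflection is 2F − S = (−4, −29, −47).

(-4, -29, -47)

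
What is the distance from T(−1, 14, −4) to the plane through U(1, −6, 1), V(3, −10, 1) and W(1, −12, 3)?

UV = (2, −4, 0) and UW = (0, −6, 2), so a normal is n = UV × UW = (−8, −4, −12).
n = (−8, −4, −12); n·P − 4 = -4; |n| = 4√14; distance = 4/(4√14) = √14/14.

√14/14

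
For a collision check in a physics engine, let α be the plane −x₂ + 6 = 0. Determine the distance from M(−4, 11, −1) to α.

5

d = |(-1)·11 − (-6)| / √(0 + 1 + 0) = |-5| / 1 = 5.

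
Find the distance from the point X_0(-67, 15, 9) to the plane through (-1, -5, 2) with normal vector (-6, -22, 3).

1

The plane has equation n·(r − (-1, -5, 2)) = 0, i.e. n·r = 122.
Then n·(-67, 15, 9) - 122 = -23.
|n| = √(36 + 484 + 9) = 23, so the distance is |-23|/23 = 1.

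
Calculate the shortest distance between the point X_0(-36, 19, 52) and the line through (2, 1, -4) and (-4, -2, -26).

2√697

A direction vector is d = (-6, -3, -22).
AP = (-38, 18, 56), and AP × d = (-228, -1172, 222).
|AP × d|² = 1474852 and |d|² = 529, so the distance is √(1474852/529) = √2788 = 2√697.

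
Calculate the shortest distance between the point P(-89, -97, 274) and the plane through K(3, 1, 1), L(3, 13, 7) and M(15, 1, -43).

KL = (0, 12, 6) and KM = (12, 0, -44), so a normal is n = KL × KM = (-528, 72, -144).
Then n·(-89, -97, 274) - (-1656) = 2208.
|n| = √(278784 + 5184 + 20736) = 552, so the distance is |2208|/552 = 4.

4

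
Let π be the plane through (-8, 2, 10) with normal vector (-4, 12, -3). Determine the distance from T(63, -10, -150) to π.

The plane has equation n·(r − (-8, 2, 10)) = 0, i.e. n·r = 26.
n = (-4, 12, -3); n·P − 26 = 52; |n| = 13; distance = 52/13 = 4.

4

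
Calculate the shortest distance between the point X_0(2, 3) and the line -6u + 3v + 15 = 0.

4/√5

The normal to the line is n = (-6, 3) with |n| = 3√5.
|n·X_0 − (-15)| = |-3 − (-15)| = 12, so the distance is 12/(3√5) = 4√5/5.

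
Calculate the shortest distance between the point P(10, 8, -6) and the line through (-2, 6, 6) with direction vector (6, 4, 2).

Direction vector d = (6, 4, 2).
AP = (12, 2, -12), and AP × d = (52, -96, 36).
|AP × d|² = 13216 and |d|² = 56, so the distance is √(13216/56) = √236 = 2√59.

2√59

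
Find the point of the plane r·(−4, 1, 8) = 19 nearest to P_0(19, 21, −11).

The perpendicular from P_0 has direction n = (−4, 1, 8): r = (19, 21, −11) + λ(−4, 1, 8).
Substitute into the plane: n·(P_0 + λn) = 19 gives -143 + 81λ = 19, so λ = 2.
Foot = (19, 21, −11) + 2·(−4, 1, 8) = (11, 23, 5).

(11, 23, 5)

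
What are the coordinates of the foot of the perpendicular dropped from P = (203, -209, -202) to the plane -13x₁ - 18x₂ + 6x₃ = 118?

The perpendicular from P has direction n = (-13, -18, 6): r = (203, -209, -202) + μ(-13, -18, 6).
Substitute into the plane: n·(P + μn) = 118 gives -89 + 529μ = 118, so μ = 9/23.
Foot = (203, -209, -202) + (9/23)·(-13, -18, 6) = (4552/23, -4969/23, -4592/23).

(4552/23, -4969/23, -4592/23)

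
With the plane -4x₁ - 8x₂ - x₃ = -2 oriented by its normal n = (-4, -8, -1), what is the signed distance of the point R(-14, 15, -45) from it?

n·R − (-2) = -17.
|n| = 9, so the signed distance is -17/9.

-17/9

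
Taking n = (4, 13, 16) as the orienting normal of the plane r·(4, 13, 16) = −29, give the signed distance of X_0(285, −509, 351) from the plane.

n·X_0 − (-29) = 168.
|n| = 21, so the signed distance is 168/21 = 8.

8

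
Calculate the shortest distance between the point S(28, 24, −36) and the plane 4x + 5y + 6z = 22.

n = (4, 5, 6); n·P − 22 = -6; |n| = √77; distance = 6/√77.

6√77/77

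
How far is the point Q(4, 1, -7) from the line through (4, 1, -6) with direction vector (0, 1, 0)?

Direction vector d = (0, 1, 0).
AP = (0, 0, -1), and AP × d = (1, 0, 0).
|AP × d|² = 1 and |d|² = 1, so the distance is √1 = 1.

1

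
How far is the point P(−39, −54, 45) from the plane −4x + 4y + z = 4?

19/√33

n = (−4, 4, 1); n·P − 4 = -19; |n| = √33; distance = 19/√33.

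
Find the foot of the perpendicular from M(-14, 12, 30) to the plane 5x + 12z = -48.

n = (5, 0, 12), |n|² = 169, and n·M − (-48) = 338.
t = 338/169 = 2, so the foot is M − t·n = (-14, 12, 30) − 2·(5, 0, 12) = (-24, 12, 6).

(-24, 12, 6)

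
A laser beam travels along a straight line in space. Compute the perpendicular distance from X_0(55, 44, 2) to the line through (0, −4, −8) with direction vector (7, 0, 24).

2√1201

Direction vector d = (7, 0, 24).
AP = (55, 48, 10); AP·d = 625, |AP|² = 5429, |d|² = 625.
distance² = |AP|² − (AP·d)²/|d|² = 5429 − 390625/625 = 4804, so the distance is 2√1201.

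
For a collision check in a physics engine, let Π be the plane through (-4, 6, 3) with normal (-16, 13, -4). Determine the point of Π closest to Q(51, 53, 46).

(35, 66, 42)

The perpendicular from Q has direction n = (-16, 13, -4): r = (51, 53, 46) + t(-16, 13, -4).
Substitute into the plane: n·(Q + tn) = 130 gives -311 + 441t = 130, so t = 1.
Foot = (51, 53, 46) + 1·(-16, 13, -4) = (35, 66, 42).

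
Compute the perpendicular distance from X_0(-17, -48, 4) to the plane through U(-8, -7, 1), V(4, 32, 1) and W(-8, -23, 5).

1/21

UV = (12, 39, 0) and UW = (0, -16, 4), so a normal is n = UV × UW = (156, -48, -192).
n = (156, -48, -192); n·P − (-1104) = -12; |n| = 252; distance = 12/252 = 1/21.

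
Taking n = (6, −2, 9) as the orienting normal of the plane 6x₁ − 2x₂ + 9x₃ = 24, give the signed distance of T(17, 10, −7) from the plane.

-5/11

n·T − 24 = -5.
|n| = 11, so the signed distance is -5/11.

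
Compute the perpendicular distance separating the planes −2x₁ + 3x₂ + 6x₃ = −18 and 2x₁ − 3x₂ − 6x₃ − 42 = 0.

24/7

Divide the second equation by -1 to match normals: −2x₁ + 3x₂ + 6x₃ = -42.
With common normal n = (−2, 3, 6) (|n| = 7), the distance is |(-18) − (-42)|/|n| = 24/7.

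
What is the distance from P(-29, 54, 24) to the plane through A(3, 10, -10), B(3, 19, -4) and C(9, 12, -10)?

2

AB = (0, 9, 6) and AC = (6, 2, 0), so a normal is n = AB × AC = (-12, 36, -54).
n = (-12, 36, -54); n·P − 864 = 132; |n| = 66; distance = 132/66 = 2.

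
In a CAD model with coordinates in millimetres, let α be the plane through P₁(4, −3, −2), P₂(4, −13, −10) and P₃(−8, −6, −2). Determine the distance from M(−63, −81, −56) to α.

P₁P₂ = (0, −10, −8) and P₁P₃ = (−12, −3, 0), so a normal is n = P₁P₂ × P₁P₃ = (−24, 96, −120).
d = |(-24)·(-63) + 96·(-81) + (-120)·(-56) − (-144)| / √(576 + 9216 + 14400) = |600| / (24√42) = 25/√42.

25√42/42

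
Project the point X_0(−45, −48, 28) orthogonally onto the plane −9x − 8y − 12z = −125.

n = (−9, −8, −12), |n|² = 289, and n·X_0 − (-125) = 578.
t = 578/289 = 2, so the foot is X_0 − t·n = (−45, −48, 28) − 2·(−9, −8, −12) = (−27, −32, 52).

(-27, -32, 52)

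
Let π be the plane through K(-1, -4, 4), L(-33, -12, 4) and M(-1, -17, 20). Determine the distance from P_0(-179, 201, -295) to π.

5

KL = (-32, -8, 0) and KM = (0, -13, 16), so a normal is n = KL × KM = (-128, 512, 416).
Then n·(-179, 201, -295) - (-256) = 3360.
|n| = √(16384 + 262144 + 173056) = 672, so the distance is |3360|/672 = 5.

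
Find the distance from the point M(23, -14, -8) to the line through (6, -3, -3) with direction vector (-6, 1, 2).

Direction vector d = (-6, 1, 2).
AP = (17, -11, -5); AP·d = -123, |AP|² = 435, |d|² = 41.
distance² = |AP|² − (AP·d)²/|d|² = 435 − 15129/41 = 66, so the distance is √66.

√66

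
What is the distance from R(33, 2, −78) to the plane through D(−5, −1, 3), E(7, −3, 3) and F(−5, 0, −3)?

25/√38

DE = (12, −2, 0) and DF = (0, 1, −6), so a normal is n = DE × DF = (12, 72, 12).
Then n·(33, 2, −78) − (−96) = −300.
|n| = √(144 + 5184 + 144) = 12√38, so the distance is |-300|/(12√38) = 25√38/38.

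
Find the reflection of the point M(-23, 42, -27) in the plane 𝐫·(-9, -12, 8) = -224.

With n = (-9, -12, 8), the signed offset is (n·M − (-224))/|n|² = -289/289 = -1.
M' = M − 2t·n = (-23, 42, -27) − (-2)·(-9, -12, 8) = (-41, 18, -11).

(-41, 18, -11)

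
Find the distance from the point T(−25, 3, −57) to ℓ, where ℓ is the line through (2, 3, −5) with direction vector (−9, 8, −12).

Direction vector d = (−9, 8, −12).
AP = (−27, 0, −52), and AP × d = (416, 144, −216).
|AP × d|² = 240448 and |d|² = 289, so the distance is √(240448/289) = √832 = 8√13.

8√13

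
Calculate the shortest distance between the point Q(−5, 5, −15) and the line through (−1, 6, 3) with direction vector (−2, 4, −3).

15

Direction vector d = (−2, 4, −3).
AP = (−4, −1, −18), and AP × d = (75, 24, −18).
|AP × d|² = 6525 and |d|² = 29, so the distance is √(6525/29) = √225 = 15.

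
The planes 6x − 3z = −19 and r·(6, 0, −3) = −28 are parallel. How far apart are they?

With common normal n = (6, 0, −3) (|n| = 3√5), the distance is |(-19) − (-28)|/|n| = 9/(3√5) = 3/√5.

3/√5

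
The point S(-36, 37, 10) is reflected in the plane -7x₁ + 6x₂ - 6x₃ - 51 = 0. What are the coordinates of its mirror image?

n = (-7, 6, -6), |n|² = 121, n·S − 51 = 363, so t = 363/121 = 3.
Foot F = S − 3·n = (-15, 19, 28); the reflection is 2F − S = (6, 1, 46).

(6, 1, 46)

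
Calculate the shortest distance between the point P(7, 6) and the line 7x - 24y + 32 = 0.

63/25

The normal to the line is n = (7, -24) with |n| = 25.
|n·P − (-32)| = |-95 − (-32)| = 63, so the distance is 63/25.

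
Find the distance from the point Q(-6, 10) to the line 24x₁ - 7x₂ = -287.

73/25

The normal to the line is n = (24, -7) with |n| = 25.
|n·Q − (-287)| = |-214 − (-287)| = 73, so the distance is 73/25.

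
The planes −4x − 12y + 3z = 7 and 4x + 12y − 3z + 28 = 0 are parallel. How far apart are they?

21/13

Divide the second equation by -1 to match normals: −4x − 12y + 3z = 28.
Both planes have normal n = (−4, −12, 3), |n| = 13. Any point on the first plane is at distance |28 − 7|/|n| = 21/13 from the second.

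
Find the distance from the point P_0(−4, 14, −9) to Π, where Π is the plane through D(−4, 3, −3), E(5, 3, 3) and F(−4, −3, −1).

√14/2

DE = (9, 0, 6) and DF = (0, −6, 2), so a normal is n = DE × DF = (36, −18, −54).
d = |36·(-4) + (-18)·14 + (-54)·(-9) − (-36)| / √(1296 + 324 + 2916) = |126| / (18√14) = 7/√14.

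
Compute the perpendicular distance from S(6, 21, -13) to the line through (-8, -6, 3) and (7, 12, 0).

A direction vector is d = (15, 18, -3).
AP = (14, 27, -16); AP·d = 744, |AP|² = 1181, |d|² = 558.
distance² = |AP|² − (AP·d)²/|d|² = 1181 − 553536/558 = 189, so the distance is 3√21.

3√21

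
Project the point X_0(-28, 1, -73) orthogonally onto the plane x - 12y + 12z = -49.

The perpendicular from X_0 has direction n = (1, -12, 12): r = (-28, 1, -73) + t(1, -12, 12).
Substitute into the plane: n·(X_0 + tn) = -49 gives -916 + 289t = -49, so t = 3.
Foot = (-28, 1, -73) + 3·(1, -12, 12) = (-25, -35, -37).

(-25, -35, -37)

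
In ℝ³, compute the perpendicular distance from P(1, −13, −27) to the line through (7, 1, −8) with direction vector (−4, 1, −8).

Direction vector d = (−4, 1, −8).
AP = (−6, −14, −19); AP·d = 162, |AP|² = 593, |d|² = 81.
distance² = |AP|² − (AP·d)²/|d|² = 593 − 26244/81 = 269, so the distance is √269.

√269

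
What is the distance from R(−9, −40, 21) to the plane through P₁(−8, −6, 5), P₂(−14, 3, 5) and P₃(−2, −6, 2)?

25/7

P₁P₂ = (−6, 9, 0) and P₁P₃ = (6, 0, −3), so a normal is n = P₁P₂ × P₁P₃ = (−27, −18, −54).
d = |(-27)·(-9) + (-18)·(-40) + (-54)·21 − 54| / √(729 + 324 + 2916) = |-225| / 63 = 25/7.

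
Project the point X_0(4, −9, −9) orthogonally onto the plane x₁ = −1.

(-1, -9, -9)

The perpendicular from X_0 has direction n = (1, 0, 0): r = (4, −9, −9) + μ(1, 0, 0).
Substitute into the plane: n·(X_0 + μn) = -1 gives 4 + 1μ = -1, so μ = -5.
Foot = (4, −9, −9) + (-5)·(1, 0, 0) = (−1, −9, −9).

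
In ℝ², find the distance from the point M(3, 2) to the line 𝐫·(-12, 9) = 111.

The normal to the line is n = (-12, 9) with |n| = 15.
|n·M − 111| = |-18 − 111| = 129, so the distance is 129/15 = 43/5.

43/5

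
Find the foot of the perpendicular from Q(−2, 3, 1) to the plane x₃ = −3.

(-2, 3, -3)

The perpendicular from Q has direction n = (0, 0, 1): r = (−2, 3, 1) + μ(0, 0, 1).
Substitute into the plane: n·(Q + μn) = -3 gives 1 + 1μ = -3, so μ = -4.
Foot = (−2, 3, 1) + (-4)·(0, 0, 1) = (−2, 3, −3).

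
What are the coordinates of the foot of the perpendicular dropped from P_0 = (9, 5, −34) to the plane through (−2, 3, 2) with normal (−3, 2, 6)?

The perpendicular from P_0 has direction n = (−3, 2, 6): r = (9, 5, −34) + λ(−3, 2, 6).
Substitute into the plane: n·(P_0 + λn) = 24 gives -221 + 49λ = 24, so λ = 5.
Foot = (9, 5, −34) + 5·(−3, 2, 6) = (−6, 15, −4).

(-6, 15, -4)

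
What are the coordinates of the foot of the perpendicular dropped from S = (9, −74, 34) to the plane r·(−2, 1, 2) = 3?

(3, -71, 40)

n = (−2, 1, 2), |n|² = 9, and n·S − 3 = -27.
t = -27/9 = -3, so the foot is S − t·n = (9, −74, 34) − (-3)·(−2, 1, 2) = (3, −71, 40).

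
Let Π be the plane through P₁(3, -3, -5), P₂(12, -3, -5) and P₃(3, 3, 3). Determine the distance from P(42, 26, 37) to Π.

P₁P₂ = (9, 0, 0) and P₁P₃ = (0, 6, 8), so a normal is n = P₁P₂ × P₁P₃ = (0, -72, 54).
Then n·(42, 26, 37) - (-54) = 180.
|n| = √(0 + 5184 + 2916) = 90, so the distance is |180|/90 = 2.

2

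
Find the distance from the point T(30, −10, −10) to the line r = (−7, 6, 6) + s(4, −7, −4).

3√65

Direction vector d = (4, −7, −4).
AP = (37, −16, −16), and AP × d = (−48, 84, −195).
|AP × d|² = 47385 and |d|² = 81, so the distance is √(47385/81) = √585 = 3√65.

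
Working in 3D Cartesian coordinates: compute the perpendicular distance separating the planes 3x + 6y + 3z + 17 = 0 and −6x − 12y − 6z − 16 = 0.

3/√6

Divide the second equation by -2 to match normals: 3x + 6y + 3z = -8.
Both planes have normal n = (3, 6, 3), |n| = 3√6. Any point on the first plane is at distance |(-8) − (-17)|/|n| = 9/(3√6) = 3/√6 from the second.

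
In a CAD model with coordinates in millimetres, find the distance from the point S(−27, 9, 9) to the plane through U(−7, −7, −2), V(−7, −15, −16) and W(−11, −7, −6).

4/3

UV = (0, −8, −14) and UW = (−4, 0, −4), so a normal is n = UV × UW = (32, 56, −32).
Then n·(−27, 9, 9) − (−552) = −96.
|n| = √(1024 + 3136 + 1024) = 72, so the distance is |-96|/72 = 4/3.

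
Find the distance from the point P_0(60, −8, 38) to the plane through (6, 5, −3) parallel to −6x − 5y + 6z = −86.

13√97/97

Parallel planes share the normal n = (−6, −5, 6); since (6, 5, −3) lies on the plane, its equation is −6x − 5y + 6z = -79.
d = |(-6)·60 + (-5)·(-8) + 6·38 − (-79)| / √(36 + 25 + 36) = |-13| / √97 = 13/√97.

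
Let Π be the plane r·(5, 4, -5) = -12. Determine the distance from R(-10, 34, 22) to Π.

Normal vector n = (5, 4, -5), and n·(-10, 34, 22) - (-12) = -12.
|n| = √(25 + 16 + 25) = √66, so the distance is |-12|/√66 = 12/√66.

2√66/11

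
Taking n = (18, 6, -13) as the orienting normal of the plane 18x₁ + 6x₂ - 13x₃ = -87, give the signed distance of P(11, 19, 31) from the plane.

n·P − (-87) = -4.
|n| = 23, so the signed distance is -4/23.

-4/23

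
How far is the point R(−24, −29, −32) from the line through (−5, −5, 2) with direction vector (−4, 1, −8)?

√797

Direction vector d = (−4, 1, −8).
AP = (−19, −24, −34), and AP × d = (226, −16, −115).
|AP × d|² = 64557 and |d|² = 81, so the distance is √(64557/81) = √797.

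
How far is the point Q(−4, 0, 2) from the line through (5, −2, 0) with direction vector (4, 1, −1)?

Direction vector d = (4, 1, −1).
AP = (−9, 2, 2); AP·d = -36, |AP|² = 89, |d|² = 18.
distance² = |AP|² − (AP·d)²/|d|² = 89 − 1296/18 = 17, so the distance is √17.

√17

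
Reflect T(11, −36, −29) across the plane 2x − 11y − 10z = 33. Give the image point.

n = (2, −11, −10), |n|² = 225, n·T − 33 = 675, so t = 675/225 = 3.
Foot F = T − 3·n = (5, −3, 1); the reflection is 2F − T = (−1, 30, 31).

(-1, 30, 31)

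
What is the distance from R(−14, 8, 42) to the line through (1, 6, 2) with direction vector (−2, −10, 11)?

Direction vector d = (−2, −10, 11).
AP = (−15, 2, 40), and AP × d = (422, 85, 154).
|AP × d|² = 209025 and |d|² = 225, so the distance is √(209025/225) = √929.

√929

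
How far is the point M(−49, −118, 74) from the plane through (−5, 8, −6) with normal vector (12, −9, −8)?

2

The plane has equation n·(r − (−5, 8, −6)) = 0, i.e. n·r = -84.
d = |12·(-49) + (-9)·(-118) + (-8)·74 − (-84)| / √(144 + 81 + 64) = |-34| / 17 = 2.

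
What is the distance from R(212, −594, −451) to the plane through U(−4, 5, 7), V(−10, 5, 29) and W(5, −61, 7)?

UV = (−6, 0, 22) and UW = (9, −66, 0), so a normal is n = UV × UW = (1452, 198, 396).
Then n·(212, −594, −451) − (−2046) = 13662.
|n| = √(2108304 + 39204 + 156816) = 1518, so the distance is |13662|/1518 = 9.

9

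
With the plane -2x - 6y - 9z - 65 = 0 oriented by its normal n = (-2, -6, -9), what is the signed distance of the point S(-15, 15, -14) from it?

1/11

n·S − 65 = 1.
|n| = 11, so the signed distance is 1/11.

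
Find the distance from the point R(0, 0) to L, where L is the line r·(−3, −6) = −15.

√5

The normal to the line is n = (−3, −6) with |n| = 3√5.
|n·R − (-15)| = |0 − (-15)| = 15, so the distance is 15/(3√5) = √5.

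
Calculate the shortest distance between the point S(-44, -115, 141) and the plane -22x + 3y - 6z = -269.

Normal vector n = (-22, 3, -6), and n·(-44, -115, 141) - (-269) = 46.
|n| = √(484 + 9 + 36) = 23, so the distance is |46|/23 = 2.

2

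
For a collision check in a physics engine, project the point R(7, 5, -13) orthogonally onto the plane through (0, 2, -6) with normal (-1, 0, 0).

(0, 5, -13)

The perpendicular from R has direction n = (-1, 0, 0): r = (7, 5, -13) + μ(-1, 0, 0).
Substitute into the plane: n·(R + μn) = 0 gives -7 + 1μ = 0, so μ = 7.
Foot = (7, 5, -13) + 7·(-1, 0, 0) = (0, 5, -13).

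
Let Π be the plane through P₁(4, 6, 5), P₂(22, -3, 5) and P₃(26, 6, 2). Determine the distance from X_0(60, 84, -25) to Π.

24/23

P₁P₂ = (18, -9, 0) and P₁P₃ = (22, 0, -3), so a normal is n = P₁P₂ × P₁P₃ = (27, 54, 198).
Then n·(60, 84, -25) - 1422 = -216.
|n| = √(729 + 2916 + 39204) = 207, so the distance is |-216|/207 = 24/23.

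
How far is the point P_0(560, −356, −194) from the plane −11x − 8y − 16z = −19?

Normal vector n = (−11, −8, −16), and n·(560, −356, −194) − (−19) = −189.
|n| = √(121 + 64 + 256) = 21, so the distance is |-189|/21 = 9.

9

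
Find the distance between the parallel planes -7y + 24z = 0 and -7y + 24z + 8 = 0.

8/25

Both planes have normal n = (0, -7, 24), |n| = 25. Any point on the first plane is at distance |(-8) − 0|/|n| = 8/25 from the second.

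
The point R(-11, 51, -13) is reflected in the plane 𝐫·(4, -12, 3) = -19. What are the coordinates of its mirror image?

(21, -45, 11)

With n = (4, -12, 3), the signed offset is (n·R − (-19))/|n|² = -676/169 = -4.
R' = R − 2t·n = (-11, 51, -13) − (-8)·(4, -12, 3) = (21, -45, 11).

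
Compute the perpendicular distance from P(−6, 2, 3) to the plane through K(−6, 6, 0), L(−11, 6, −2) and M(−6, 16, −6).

3√38/38

KL = (−5, 0, −2) and KM = (0, 10, −6), so a normal is n = KL × KM = (20, −30, −50).
n = (20, −30, −50); n·P − (-300) = -30; |n| = 10√38; distance = 30/(10√38) = 3/√38.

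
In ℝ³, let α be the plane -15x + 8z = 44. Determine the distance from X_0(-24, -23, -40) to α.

Normal vector n = (-15, 0, 8), and n·(-24, -23, -40) - 44 = -4.
|n| = √(225 + 0 + 64) = 17, so the distance is |-4|/17 = 4/17.

4/17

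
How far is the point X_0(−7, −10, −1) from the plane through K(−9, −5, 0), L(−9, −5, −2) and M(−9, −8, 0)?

2

KL = (0, 0, −2) and KM = (0, −3, 0), so a normal is n = KL × KM = (−6, 0, 0).
n = (−6, 0, 0); n·P − 54 = -12; |n| = 6; distance = 12/6 = 2.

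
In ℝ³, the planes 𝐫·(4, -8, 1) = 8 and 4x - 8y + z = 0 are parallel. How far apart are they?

With common normal n = (4, -8, 1) (|n| = 9), the distance is |8 − 0|/|n| = 8/9.

8/9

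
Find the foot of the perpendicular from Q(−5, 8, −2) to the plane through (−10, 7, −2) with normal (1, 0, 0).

(-10, 8, -2)

The perpendicular from Q has direction n = (1, 0, 0): r = (−5, 8, −2) + λ(1, 0, 0).
Substitute into the plane: n·(Q + λn) = -10 gives -5 + 1λ = -10, so λ = -5.
Foot = (−5, 8, −2) + (-5)·(1, 0, 0) = (−10, 8, −2).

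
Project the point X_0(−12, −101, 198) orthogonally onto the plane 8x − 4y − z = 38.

(-172/9, -877/9, 1790/9)

n = (8, −4, −1), |n|² = 81, and n·X_0 − 38 = 72.
t = 72/81 = 8/9, so the foot is X_0 − t·n = (−12, −101, 198) − (8/9)·(8, −4, −1) = (−172/9, −877/9, 1790/9).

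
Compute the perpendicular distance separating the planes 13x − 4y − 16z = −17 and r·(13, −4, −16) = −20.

1/7

Both planes have normal n = (13, −4, −16), |n| = 21. Any point on the first plane is at distance |(-20) − (-17)|/|n| = 3/21 = 1/7 from the second.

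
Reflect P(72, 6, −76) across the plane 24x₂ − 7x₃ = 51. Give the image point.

(72, -42, -62)

n = (0, 24, −7), |n|² = 625, n·P − 51 = 625, so t = 625/625 = 1.
Foot F = P − 1·n = (72, −18, −69); the reflection is 2F − P = (72, −42, −62).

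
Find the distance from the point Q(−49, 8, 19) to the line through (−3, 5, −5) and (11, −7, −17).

A direction vector is d = (14, −12, −12).
AP = (−46, 3, 24); AP·d = -968, |AP|² = 2701, |d|² = 484.
distance² = |AP|² − (AP·d)²/|d|² = 2701 − 937024/484 = 765, so the distance is 3√85.

3√85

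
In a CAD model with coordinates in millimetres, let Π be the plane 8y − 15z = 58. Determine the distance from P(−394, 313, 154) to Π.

n = (0, 8, −15); n·P − 58 = 136; |n| = 17; distance = 136/17 = 8.

8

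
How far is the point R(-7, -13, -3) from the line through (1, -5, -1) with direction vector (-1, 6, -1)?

Direction vector d = (-1, 6, -1).
AP = (-8, -8, -2); AP·d = -38, |AP|² = 132, |d|² = 38.
distance² = |AP|² − (AP·d)²/|d|² = 132 − 1444/38 = 94, so the distance is √94.

√94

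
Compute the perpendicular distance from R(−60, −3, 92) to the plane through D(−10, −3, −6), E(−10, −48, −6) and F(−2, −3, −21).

DE = (0, −45, 0) and DF = (8, 0, −15), so a normal is n = DE × DF = (675, 0, 360).
Then n·(−60, −3, 92) − (−8910) = 1530.
|n| = √(455625 + 0 + 129600) = 765, so the distance is |1530|/765 = 2.

2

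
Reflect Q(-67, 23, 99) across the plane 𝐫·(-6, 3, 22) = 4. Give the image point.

(-7, -7, -121)

n = (-6, 3, 22), |n|² = 529, n·Q − 4 = 2645, so t = 2645/529 = 5.
Foot F = Q − 5·n = (-37, 8, -11); the reflection is 2F − Q = (-7, -7, -121).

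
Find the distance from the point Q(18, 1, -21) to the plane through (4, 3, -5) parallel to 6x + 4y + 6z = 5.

10/√22

Parallel planes share the normal n = (6, 4, 6); since (4, 3, -5) lies on the plane, its equation is 6x + 4y + 6z = 6.
Then n·(18, 1, -21) - 6 = -20.
|n| = √(36 + 16 + 36) = 2√22, so the distance is |-20|/(2√22) = 10/√22.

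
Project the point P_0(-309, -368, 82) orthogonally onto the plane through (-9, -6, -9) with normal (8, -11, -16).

n = (8, -11, -16), |n|² = 441, and n·P_0 − 138 = 126.
t = 126/441 = 2/7, so the foot is P_0 − t·n = (-309, -368, 82) − (2/7)·(8, -11, -16) = (-2179/7, -2554/7, 606/7).

(-2179/7, -2554/7, 606/7)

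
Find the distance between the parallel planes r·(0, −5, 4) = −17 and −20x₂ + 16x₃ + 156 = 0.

Divide the second equation by 4 to match normals: −5x₂ + 4x₃ = -39.
Both planes have normal n = (0, −5, 4), |n| = √41. Any point on the first plane is at distance |(-39) − (-17)|/|n| = 22/√41 = 22√41/41 from the second.

22/√41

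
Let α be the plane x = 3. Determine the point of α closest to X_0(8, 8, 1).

(3, 8, 1)

n = (1, 0, 0), |n|² = 1, and n·X_0 − 3 = 5.
t = 5/1 = 5, so the foot is X_0 − t·n = (8, 8, 1) − 5·(1, 0, 0) = (3, 8, 1).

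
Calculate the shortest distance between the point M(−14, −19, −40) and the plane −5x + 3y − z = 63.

10/√35

Normal vector n = (−5, 3, −1), and n·(−14, −19, −40) − 63 = −10.
|n| = √(25 + 9 + 1) = √35, so the distance is |-10|/√35 = 10/√35.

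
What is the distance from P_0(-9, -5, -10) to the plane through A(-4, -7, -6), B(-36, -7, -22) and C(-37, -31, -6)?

2/21

AB = (-32, 0, -16) and AC = (-33, -24, 0), so a normal is n = AB × AC = (-384, 528, 768).
Then n·(-9, -5, -10) - (-6768) = -96.
|n| = √(147456 + 278784 + 589824) = 1008, so the distance is |-96|/1008 = 2/21.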